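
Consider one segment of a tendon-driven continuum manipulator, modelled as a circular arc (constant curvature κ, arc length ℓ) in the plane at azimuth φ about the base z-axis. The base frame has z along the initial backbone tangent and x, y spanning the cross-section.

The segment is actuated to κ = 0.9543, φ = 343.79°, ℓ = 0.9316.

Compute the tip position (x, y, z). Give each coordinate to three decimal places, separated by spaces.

0.372 -0.108 0.814

θ = κ·ℓ = 0.9543 × 0.9316 = 0.88903 rad
ρ = (1 − cos θ)/κ = (1 − 0.63017)/0.9543 = 0.38754
z = sin θ / κ = 0.77646/0.9543 = 0.81364
x = ρ cos φ = 0.38754 × cos(343.79°) = 0.37214
y = ρ sin φ = 0.38754 × sin(343.79°) = -0.10819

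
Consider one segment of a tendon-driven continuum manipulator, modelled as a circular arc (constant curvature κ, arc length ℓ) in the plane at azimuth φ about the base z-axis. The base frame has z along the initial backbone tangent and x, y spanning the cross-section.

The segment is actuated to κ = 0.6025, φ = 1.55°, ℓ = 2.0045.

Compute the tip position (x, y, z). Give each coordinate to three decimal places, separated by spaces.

1.070 0.029 1.552

θ = κ·ℓ = 0.6025 × 2.0045 = 1.20771 rad
ρ = (1 − cos θ)/κ = (1 − 0.35516)/0.6025 = 1.07027
z = sin θ / κ = 0.93481/0.6025 = 1.55154
x = ρ cos φ = 1.07027 × cos(1.55°) = 1.06988
y = ρ sin φ = 1.07027 × sin(1.55°) = 0.02895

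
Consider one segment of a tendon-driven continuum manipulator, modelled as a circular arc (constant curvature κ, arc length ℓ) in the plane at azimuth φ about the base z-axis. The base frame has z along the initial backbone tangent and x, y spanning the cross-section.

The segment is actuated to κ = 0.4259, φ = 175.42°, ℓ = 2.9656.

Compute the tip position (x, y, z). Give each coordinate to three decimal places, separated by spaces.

-1.632 0.131 2.238

θ = κ·ℓ = 0.4259 × 2.9656 = 1.26305 rad
ρ = (1 − cos θ)/κ = (1 − 0.30291)/0.4259 = 1.63674
z = sin θ / κ = 0.95302/0.4259 = 2.23766
x = ρ cos φ = 1.63674 × cos(175.42°) = -1.63151
y = ρ sin φ = 1.63674 × sin(175.42°) = 0.13070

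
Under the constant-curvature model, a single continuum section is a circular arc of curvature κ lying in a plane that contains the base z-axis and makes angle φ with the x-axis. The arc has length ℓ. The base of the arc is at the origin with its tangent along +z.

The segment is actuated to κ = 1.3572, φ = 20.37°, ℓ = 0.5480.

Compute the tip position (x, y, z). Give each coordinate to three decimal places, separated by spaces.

0.182 0.068 0.499

θ = κ·ℓ = 1.3572 × 0.5480 = 0.74375 rad
ρ = (1 − cos θ)/κ = (1 − 0.73594)/1.3572 = 0.19456
z = sin θ / κ = 0.67705/1.3572 = 0.49886
x = ρ cos φ = 0.19456 × cos(20.37°) = 0.18240
y = ρ sin φ = 0.19456 × sin(20.37°) = 0.06772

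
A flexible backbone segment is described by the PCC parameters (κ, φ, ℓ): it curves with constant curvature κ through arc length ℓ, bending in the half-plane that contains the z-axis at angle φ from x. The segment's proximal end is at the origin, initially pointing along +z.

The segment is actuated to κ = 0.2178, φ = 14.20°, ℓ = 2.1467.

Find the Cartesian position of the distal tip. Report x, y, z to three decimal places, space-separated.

0.478 0.121 2.069

θ = κ·ℓ = 0.2178 × 2.1467 = 0.46755 rad
ρ = (1 − cos θ)/κ = (1 − 0.89267)/0.2178 = 0.49277
z = sin θ / κ = 0.45070/0.2178 = 2.06934
x = ρ cos φ = 0.49277 × cos(14.20°) = 0.47771
y = ρ sin φ = 0.49277 × sin(14.20°) = 0.12088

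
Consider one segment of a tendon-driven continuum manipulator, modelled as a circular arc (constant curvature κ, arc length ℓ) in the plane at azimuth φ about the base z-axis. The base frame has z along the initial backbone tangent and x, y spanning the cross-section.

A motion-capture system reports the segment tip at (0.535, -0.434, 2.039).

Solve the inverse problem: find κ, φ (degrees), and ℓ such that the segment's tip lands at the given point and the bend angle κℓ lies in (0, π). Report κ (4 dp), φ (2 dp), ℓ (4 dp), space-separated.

ρ = √(x²+y²) = √(0.535² + -0.434²) = 0.68890
φ = atan2(y, x) mod 360° = atan2(-0.434, 0.535) = 320.9505°
|p|² = ρ² + z² = 0.68890² + 2.039² = 4.63210
κ = 2ρ / |p|² = 2×0.68890 / 4.63210 = 0.29745
θ = 2·atan2(ρ, z) = 2·atan2(0.68890, 2.039) = 0.65164 rad
ℓ = θ/κ = 0.65164/0.29745 = 2.19079

0.2974 320.95 2.1908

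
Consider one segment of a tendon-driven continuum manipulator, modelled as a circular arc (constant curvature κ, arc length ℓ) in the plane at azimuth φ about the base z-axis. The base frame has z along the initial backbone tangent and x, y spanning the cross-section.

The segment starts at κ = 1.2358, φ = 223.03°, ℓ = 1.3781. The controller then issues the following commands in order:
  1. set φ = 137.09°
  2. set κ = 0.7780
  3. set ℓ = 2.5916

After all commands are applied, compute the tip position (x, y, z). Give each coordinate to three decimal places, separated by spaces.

-1.347 1.252 1.160

initial: κ=1.2358, φ=223.03°, ℓ=1.3781
cmd 1: set φ=137.09° → (κ,φ,ℓ)=(1.2358,137.09°,1.3781) → tip=(-0.6708,0.6236,0.8021)
cmd 2: set κ=0.7780 → (κ,φ,ℓ)=(0.7780,137.09°,1.3781) → tip=(-0.4912,0.4566,1.1288)
cmd 3: set ℓ=2.5916 → (κ,φ,ℓ)=(0.7780,137.09°,2.5916) → tip=(-1.3471,1.2522,1.1599)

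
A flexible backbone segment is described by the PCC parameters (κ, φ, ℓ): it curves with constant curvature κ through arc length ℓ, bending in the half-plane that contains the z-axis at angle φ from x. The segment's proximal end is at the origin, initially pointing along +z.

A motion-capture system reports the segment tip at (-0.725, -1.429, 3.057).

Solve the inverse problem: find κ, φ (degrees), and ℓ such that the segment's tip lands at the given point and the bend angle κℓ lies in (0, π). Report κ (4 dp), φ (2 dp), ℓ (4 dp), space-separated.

ρ = √(x²+y²) = √(-0.725² + -1.429²) = 1.60239
φ = atan2(y, x) mod 360° = atan2(-1.429, -0.725) = 243.0991°
|p|² = ρ² + z² = 1.60239² + 3.057² = 11.91291
κ = 2ρ / |p|² = 2×1.60239 / 11.91291 = 0.26902
θ = 2·atan2(ρ, z) = 2·atan2(1.60239, 3.057) = 0.96560 rad
ℓ = θ/κ = 0.96560/0.26902 = 3.58933

0.2690 243.10 3.5893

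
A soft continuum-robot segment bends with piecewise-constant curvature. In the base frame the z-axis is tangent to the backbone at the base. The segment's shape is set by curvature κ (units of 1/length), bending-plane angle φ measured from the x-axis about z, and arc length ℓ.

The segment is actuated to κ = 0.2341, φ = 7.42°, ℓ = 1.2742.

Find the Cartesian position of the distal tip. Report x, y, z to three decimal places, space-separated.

0.187 0.024 1.255

θ = κ·ℓ = 0.2341 × 1.2742 = 0.29829 rad
ρ = (1 − cos θ)/κ = (1 − 0.95584)/0.2341 = 0.18864
z = sin θ / κ = 0.29389/0.2341 = 1.25539
x = ρ cos φ = 0.18864 × cos(7.42°) = 0.18706
y = ρ sin φ = 0.18864 × sin(7.42°) = 0.02436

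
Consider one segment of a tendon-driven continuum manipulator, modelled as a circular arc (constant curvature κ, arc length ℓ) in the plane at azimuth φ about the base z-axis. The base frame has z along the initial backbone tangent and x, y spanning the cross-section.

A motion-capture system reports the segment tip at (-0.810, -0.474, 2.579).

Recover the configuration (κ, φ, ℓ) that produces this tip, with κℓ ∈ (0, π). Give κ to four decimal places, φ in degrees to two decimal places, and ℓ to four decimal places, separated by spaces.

0.2492 210.34 2.8010

ρ = √(x²+y²) = √(-0.810² + -0.474²) = 0.93850
φ = atan2(y, x) mod 360° = atan2(-0.474, -0.810) = 210.3355°
|p|² = ρ² + z² = 0.93850² + 2.579² = 7.53202
κ = 2ρ / |p|² = 2×0.93850 / 7.53202 = 0.24920
θ = 2·atan2(ρ, z) = 2·atan2(0.93850, 2.579) = 0.69801 rad
ℓ = θ/κ = 0.69801/0.24920 = 2.80097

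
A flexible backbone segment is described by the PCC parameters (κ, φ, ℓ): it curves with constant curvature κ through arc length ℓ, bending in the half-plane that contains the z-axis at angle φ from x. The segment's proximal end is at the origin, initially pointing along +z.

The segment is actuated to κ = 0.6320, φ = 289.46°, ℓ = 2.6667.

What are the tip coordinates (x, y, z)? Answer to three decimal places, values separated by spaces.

0.587 -1.662 1.572

θ = κ·ℓ = 0.6320 × 2.6667 = 1.68535 rad
ρ = (1 − cos θ)/κ = (1 − -0.11431)/0.6320 = 1.76315
z = sin θ / κ = 0.99345/0.6320 = 1.57191
x = ρ cos φ = 1.76315 × cos(289.46°) = 0.58739
y = ρ sin φ = 1.76315 × sin(289.46°) = -1.66242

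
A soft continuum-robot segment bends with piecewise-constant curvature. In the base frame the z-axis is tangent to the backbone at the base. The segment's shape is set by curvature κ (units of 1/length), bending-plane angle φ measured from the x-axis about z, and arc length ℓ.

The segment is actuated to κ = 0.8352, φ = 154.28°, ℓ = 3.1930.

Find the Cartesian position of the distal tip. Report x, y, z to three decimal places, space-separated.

θ = κ·ℓ = 0.8352 × 3.1930 = 2.66679 rad
ρ = (1 − cos θ)/κ = (1 − -0.88938)/0.8352 = 2.26219
z = sin θ / κ = 0.45716/0.8352 = 0.54737
x = ρ cos φ = 2.26219 × cos(154.28°) = -2.03807
y = ρ sin φ = 2.26219 × sin(154.28°) = 0.98173

-2.038 0.982 0.547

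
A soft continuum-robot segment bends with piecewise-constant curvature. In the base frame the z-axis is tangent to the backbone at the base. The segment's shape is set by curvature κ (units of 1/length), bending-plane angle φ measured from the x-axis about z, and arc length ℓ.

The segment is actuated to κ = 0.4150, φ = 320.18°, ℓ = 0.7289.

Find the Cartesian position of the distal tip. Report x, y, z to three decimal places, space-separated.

θ = κ·ℓ = 0.4150 × 0.7289 = 0.30249 rad
ρ = (1 − cos θ)/κ = (1 − 0.95460)/0.4150 = 0.10941
z = sin θ / κ = 0.29790/0.4150 = 0.71783
x = ρ cos φ = 0.10941 × cos(320.18°) = 0.08403
y = ρ sin φ = 0.10941 × sin(320.18°) = -0.07006

0.084 -0.070 0.718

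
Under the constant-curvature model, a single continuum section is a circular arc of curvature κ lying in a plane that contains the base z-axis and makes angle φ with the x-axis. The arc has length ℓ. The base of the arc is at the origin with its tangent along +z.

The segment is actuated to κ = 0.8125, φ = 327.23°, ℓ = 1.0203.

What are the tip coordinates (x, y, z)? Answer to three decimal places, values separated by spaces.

0.336 -0.216 0.907

θ = κ·ℓ = 0.8125 × 1.0203 = 0.82899 rad
ρ = (1 − cos θ)/κ = (1 − 0.67562)/0.8125 = 0.39924
z = sin θ / κ = 0.73725/0.8125 = 0.90739
x = ρ cos φ = 0.39924 × cos(327.23°) = 0.33570
y = ρ sin φ = 0.39924 × sin(327.23°) = -0.21610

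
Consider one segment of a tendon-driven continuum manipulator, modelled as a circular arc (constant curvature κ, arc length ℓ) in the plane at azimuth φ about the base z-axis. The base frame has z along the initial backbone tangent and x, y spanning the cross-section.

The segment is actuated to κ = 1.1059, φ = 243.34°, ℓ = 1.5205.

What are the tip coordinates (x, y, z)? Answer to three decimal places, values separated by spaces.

-0.451 -0.897 0.899

θ = κ·ℓ = 1.1059 × 1.5205 = 1.68152 rad
ρ = (1 − cos θ)/κ = (1 − -0.11050)/1.1059 = 1.00416
z = sin θ / κ = 0.99388/1.1059 = 0.89870
x = ρ cos φ = 1.00416 × cos(243.34°) = -0.45056
y = ρ sin φ = 1.00416 × sin(243.34°) = -0.89740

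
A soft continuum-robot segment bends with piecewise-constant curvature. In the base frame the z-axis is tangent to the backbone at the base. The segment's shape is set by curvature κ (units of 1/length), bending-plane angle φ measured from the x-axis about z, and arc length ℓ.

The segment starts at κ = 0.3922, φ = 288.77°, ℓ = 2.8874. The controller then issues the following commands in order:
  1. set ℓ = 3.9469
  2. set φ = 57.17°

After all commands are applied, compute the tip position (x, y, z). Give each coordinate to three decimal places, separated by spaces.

initial: κ=0.3922, φ=288.77°, ℓ=2.8874
cmd 1: set ℓ=3.9469 → (κ,φ,ℓ)=(0.3922,288.77°,3.9469) → tip=(0.8017,-2.3590,2.5491)
cmd 2: set φ=57.17° → (κ,φ,ℓ)=(0.3922,57.17°,3.9469) → tip=(1.3508,2.0936,2.5491)

1.351 2.094 2.549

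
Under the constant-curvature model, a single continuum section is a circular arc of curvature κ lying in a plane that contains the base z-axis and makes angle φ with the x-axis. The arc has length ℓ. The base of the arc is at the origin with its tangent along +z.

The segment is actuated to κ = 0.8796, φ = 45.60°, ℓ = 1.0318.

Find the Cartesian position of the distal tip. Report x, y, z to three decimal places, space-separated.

θ = κ·ℓ = 0.8796 × 1.0318 = 0.90757 rad
ρ = (1 − cos θ)/κ = (1 − 0.61566)/0.8796 = 0.43695
z = sin θ / κ = 0.78801/0.8796 = 0.89587
x = ρ cos φ = 0.43695 × cos(45.60°) = 0.30572
y = ρ sin φ = 0.43695 × sin(45.60°) = 0.31219

0.306 0.312 0.896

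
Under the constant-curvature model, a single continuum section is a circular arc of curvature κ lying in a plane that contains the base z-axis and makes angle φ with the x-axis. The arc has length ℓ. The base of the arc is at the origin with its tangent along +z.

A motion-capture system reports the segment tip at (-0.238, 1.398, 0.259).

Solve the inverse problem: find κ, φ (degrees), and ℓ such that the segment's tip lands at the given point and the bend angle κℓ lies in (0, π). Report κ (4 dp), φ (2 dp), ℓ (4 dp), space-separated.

1.3648 99.66 2.0372

ρ = √(x²+y²) = √(-0.238² + 1.398²) = 1.41811
φ = atan2(y, x) mod 360° = atan2(1.398, -0.238) = 99.6616°
|p|² = ρ² + z² = 1.41811² + 0.259² = 2.07813
κ = 2ρ / |p|² = 2×1.41811 / 2.07813 = 1.36480
θ = 2·atan2(ρ, z) = 2·atan2(1.41811, 0.259) = 2.78030 rad
ℓ = θ/κ = 2.78030/1.36480 = 2.03715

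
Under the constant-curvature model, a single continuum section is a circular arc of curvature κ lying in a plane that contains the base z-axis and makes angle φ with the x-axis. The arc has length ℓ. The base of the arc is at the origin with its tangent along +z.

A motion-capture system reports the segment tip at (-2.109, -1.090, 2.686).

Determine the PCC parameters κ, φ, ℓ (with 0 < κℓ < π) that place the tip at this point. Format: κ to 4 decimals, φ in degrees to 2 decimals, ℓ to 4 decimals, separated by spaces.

0.3695 207.33 3.9180

ρ = √(x²+y²) = √(-2.109² + -1.090²) = 2.37402
φ = atan2(y, x) mod 360° = atan2(-1.090, -2.109) = 207.3314°
|p|² = ρ² + z² = 2.37402² + 2.686² = 12.85058
κ = 2ρ / |p|² = 2×2.37402 / 12.85058 = 0.36948
θ = 2·atan2(ρ, z) = 2·atan2(2.37402, 2.686) = 1.44764 rad
ℓ = θ/κ = 1.44764/0.36948 = 3.91804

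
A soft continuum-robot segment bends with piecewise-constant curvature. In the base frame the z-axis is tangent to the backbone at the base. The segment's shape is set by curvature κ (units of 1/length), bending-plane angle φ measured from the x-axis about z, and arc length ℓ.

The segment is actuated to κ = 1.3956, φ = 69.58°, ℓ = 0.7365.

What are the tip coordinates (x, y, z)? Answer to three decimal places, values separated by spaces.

0.121 0.325 0.613

θ = κ·ℓ = 1.3956 × 0.7365 = 1.02786 rad
ρ = (1 − cos θ)/κ = (1 − 0.51665)/1.3956 = 0.34634
z = sin θ / κ = 0.85620/1.3956 = 0.61350
x = ρ cos φ = 0.34634 × cos(69.58°) = 0.12084
y = ρ sin φ = 0.34634 × sin(69.58°) = 0.32457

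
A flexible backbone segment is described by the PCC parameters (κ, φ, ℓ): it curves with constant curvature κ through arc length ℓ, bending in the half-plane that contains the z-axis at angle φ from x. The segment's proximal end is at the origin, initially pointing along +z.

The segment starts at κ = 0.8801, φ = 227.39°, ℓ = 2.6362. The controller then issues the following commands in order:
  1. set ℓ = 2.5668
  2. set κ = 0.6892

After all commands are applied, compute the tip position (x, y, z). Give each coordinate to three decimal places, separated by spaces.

initial: κ=0.8801, φ=227.39°, ℓ=2.6362
cmd 1: set ℓ=2.5668 → (κ,φ,ℓ)=(0.8801,227.39°,2.5668) → tip=(-1.2578,-1.3674,0.8776)
cmd 2: set κ=0.6892 → (κ,φ,ℓ)=(0.6892,227.39°,2.5668) → tip=(-1.1758,-1.2782,1.4225)

-1.176 -1.278 1.423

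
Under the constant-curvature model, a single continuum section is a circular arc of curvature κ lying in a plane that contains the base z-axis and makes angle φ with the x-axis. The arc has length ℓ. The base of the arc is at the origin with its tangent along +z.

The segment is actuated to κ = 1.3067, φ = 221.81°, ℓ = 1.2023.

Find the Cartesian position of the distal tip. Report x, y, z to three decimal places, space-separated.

-0.571 -0.510 0.765

θ = κ·ℓ = 1.3067 × 1.2023 = 1.57105 rad
ρ = (1 − cos θ)/κ = (1 − -0.00025)/1.3067 = 0.76548
z = sin θ / κ = 1.00000/1.3067 = 0.76529
x = ρ cos φ = 0.76548 × cos(221.81°) = -0.57056
y = ρ sin φ = 0.76548 × sin(221.81°) = -0.51032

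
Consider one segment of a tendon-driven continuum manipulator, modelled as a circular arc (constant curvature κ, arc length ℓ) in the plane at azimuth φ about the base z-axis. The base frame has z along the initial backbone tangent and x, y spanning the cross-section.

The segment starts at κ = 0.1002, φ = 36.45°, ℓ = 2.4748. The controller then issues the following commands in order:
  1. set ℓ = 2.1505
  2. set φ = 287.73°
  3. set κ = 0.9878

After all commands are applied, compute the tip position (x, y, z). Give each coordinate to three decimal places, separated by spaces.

initial: κ=0.1002, φ=36.45°, ℓ=2.4748
cmd 1: set ℓ=2.1505 → (κ,φ,ℓ)=(0.1002,36.45°,2.1505) → tip=(0.1856,0.1371,2.1339)
cmd 2: set φ=287.73° → (κ,φ,ℓ)=(0.1002,287.73°,2.1505) → tip=(0.0703,-0.2198,2.1339)
cmd 3: set κ=0.9878 → (κ,φ,ℓ)=(0.9878,287.73°,2.1505) → tip=(0.4703,-1.4711,0.8612)

0.470 -1.471 0.861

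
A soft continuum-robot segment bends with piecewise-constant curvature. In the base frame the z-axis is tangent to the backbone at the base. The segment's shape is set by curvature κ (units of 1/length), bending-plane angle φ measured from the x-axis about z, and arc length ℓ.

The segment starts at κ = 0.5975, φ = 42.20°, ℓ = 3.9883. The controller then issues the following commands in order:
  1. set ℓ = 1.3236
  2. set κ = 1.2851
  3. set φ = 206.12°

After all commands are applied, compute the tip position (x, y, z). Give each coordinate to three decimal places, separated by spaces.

initial: κ=0.5975, φ=42.20°, ℓ=3.9883
cmd 1: set ℓ=1.3236 → (κ,φ,ℓ)=(0.5975,42.20°,1.3236) → tip=(0.3679,0.3336,1.1899)
cmd 2: set κ=1.2851 → (κ,φ,ℓ)=(1.2851,42.20°,1.3236) → tip=(0.6513,0.5905,0.7716)
cmd 3: set φ=206.12° → (κ,φ,ℓ)=(1.2851,206.12°,1.3236) → tip=(-0.7894,-0.3870,0.7716)

-0.789 -0.387 0.772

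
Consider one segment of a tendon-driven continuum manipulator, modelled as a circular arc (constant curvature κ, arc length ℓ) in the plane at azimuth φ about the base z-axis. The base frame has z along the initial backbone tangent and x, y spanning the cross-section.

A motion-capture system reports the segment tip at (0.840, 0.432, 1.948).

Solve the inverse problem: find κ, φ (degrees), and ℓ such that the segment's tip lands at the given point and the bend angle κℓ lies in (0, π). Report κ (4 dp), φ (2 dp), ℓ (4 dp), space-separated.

ρ = √(x²+y²) = √(0.840² + 0.432²) = 0.94458
φ = atan2(y, x) mod 360° = atan2(0.432, 0.840) = 27.2161°
|p|² = ρ² + z² = 0.94458² + 1.948² = 4.68693
κ = 2ρ / |p|² = 2×0.94458 / 4.68693 = 0.40307
θ = 2·atan2(ρ, z) = 2·atan2(0.94458, 1.948) = 0.90298 rad
ℓ = θ/κ = 0.90298/0.40307 = 2.24027

0.4031 27.22 2.2403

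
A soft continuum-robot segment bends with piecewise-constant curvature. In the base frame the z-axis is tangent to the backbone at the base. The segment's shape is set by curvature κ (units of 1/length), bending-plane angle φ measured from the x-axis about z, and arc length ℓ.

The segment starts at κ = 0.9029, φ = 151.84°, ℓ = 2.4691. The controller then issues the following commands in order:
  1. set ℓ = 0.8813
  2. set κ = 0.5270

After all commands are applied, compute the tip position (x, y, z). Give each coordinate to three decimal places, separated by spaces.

initial: κ=0.9029, φ=151.84°, ℓ=2.4691
cmd 1: set ℓ=0.8813 → (κ,φ,ℓ)=(0.9029,151.84°,0.8813) → tip=(-0.2932,0.1569,0.7912)
cmd 2: set κ=0.5270 → (κ,φ,ℓ)=(0.5270,151.84°,0.8813) → tip=(-0.1772,0.0949,0.8500)

-0.177 0.095 0.850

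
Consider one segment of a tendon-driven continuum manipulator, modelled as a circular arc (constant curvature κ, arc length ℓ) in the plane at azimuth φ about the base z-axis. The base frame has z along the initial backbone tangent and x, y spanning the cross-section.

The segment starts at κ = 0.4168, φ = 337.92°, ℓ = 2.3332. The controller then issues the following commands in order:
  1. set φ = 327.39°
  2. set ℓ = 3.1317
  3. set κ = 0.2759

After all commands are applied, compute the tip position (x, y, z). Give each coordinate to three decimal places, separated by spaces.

initial: κ=0.4168, φ=337.92°, ℓ=2.3332
cmd 1: set φ=327.39° → (κ,φ,ℓ)=(0.4168,327.39°,2.3332) → tip=(0.8827,-0.5647,1.9824)
cmd 2: set ℓ=3.1317 → (κ,φ,ℓ)=(0.4168,327.39°,3.1317) → tip=(1.4907,-0.9537,2.3152)
cmd 3: set κ=0.2759 → (κ,φ,ℓ)=(0.2759,327.39°,3.1317) → tip=(1.0705,-0.6849,2.7563)

1.071 -0.685 2.756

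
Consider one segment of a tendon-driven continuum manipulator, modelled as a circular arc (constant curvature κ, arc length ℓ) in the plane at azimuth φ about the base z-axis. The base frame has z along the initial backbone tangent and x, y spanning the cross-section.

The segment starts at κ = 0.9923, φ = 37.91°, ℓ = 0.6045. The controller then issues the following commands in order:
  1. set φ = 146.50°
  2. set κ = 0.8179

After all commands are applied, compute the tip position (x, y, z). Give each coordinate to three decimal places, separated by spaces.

initial: κ=0.9923, φ=37.91°, ℓ=0.6045
cmd 1: set φ=146.50° → (κ,φ,ℓ)=(0.9923,146.50°,0.6045) → tip=(-0.1467,0.0971,0.5689)
cmd 2: set κ=0.8179 → (κ,φ,ℓ)=(0.8179,146.50°,0.6045) → tip=(-0.1221,0.0808,0.5802)

-0.122 0.081 0.580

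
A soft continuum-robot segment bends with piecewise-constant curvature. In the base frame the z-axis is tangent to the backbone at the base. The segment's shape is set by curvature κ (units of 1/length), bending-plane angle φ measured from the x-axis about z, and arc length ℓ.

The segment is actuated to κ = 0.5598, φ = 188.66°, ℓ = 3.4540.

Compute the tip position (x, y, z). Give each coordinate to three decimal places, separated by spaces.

θ = κ·ℓ = 0.5598 × 3.4540 = 1.93355 rad
ρ = (1 − cos θ)/κ = (1 − -0.35485)/0.5598 = 2.42024
z = sin θ / κ = 0.93492/0.5598 = 1.67010
x = ρ cos φ = 2.42024 × cos(188.66°) = -2.39265
y = ρ sin φ = 2.42024 × sin(188.66°) = -0.36442

-2.393 -0.364 1.670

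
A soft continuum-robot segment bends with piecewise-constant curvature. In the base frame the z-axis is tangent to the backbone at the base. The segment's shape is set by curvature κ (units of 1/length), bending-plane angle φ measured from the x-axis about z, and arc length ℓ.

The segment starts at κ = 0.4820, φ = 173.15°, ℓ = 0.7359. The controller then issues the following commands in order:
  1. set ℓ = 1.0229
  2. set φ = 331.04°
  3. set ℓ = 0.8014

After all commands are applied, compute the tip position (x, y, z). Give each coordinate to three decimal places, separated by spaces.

0.134 -0.074 0.782

initial: κ=0.4820, φ=173.15°, ℓ=0.7359
cmd 1: set ℓ=1.0229 → (κ,φ,ℓ)=(0.4820,173.15°,1.0229) → tip=(-0.2453,0.0295,0.9820)
cmd 2: set φ=331.04° → (κ,φ,ℓ)=(0.4820,331.04°,1.0229) → tip=(0.2162,-0.1196,0.9820)
cmd 3: set ℓ=0.8014 → (κ,φ,ℓ)=(0.4820,331.04°,0.8014) → tip=(0.1338,-0.0740,0.7816)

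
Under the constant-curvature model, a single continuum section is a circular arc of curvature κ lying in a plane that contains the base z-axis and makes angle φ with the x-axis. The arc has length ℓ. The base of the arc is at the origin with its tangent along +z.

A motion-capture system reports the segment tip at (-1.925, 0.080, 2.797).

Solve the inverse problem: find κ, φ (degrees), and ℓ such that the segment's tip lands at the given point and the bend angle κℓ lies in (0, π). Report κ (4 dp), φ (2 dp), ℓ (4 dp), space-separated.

ρ = √(x²+y²) = √(-1.925² + 0.080²) = 1.92666
φ = atan2(y, x) mod 360° = atan2(0.080, -1.925) = 177.6202°
|p|² = ρ² + z² = 1.92666² + 2.797² = 11.53523
κ = 2ρ / |p|² = 2×1.92666 / 11.53523 = 0.33405
θ = 2·atan2(ρ, z) = 2·atan2(1.92666, 2.797) = 1.20638 rad
ℓ = θ/κ = 1.20638/0.33405 = 3.61140

0.3340 177.62 3.6114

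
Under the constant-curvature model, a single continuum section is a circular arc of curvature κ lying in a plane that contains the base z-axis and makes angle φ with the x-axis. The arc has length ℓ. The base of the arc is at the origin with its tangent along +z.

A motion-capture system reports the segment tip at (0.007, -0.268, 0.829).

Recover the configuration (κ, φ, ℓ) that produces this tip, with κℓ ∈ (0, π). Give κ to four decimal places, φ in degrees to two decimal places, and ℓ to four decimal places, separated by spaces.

ρ = √(x²+y²) = √(0.007² + -0.268²) = 0.26809
φ = atan2(y, x) mod 360° = atan2(-0.268, 0.007) = 271.4962°
|p|² = ρ² + z² = 0.26809² + 0.829² = 0.75911
κ = 2ρ / |p|² = 2×0.26809 / 0.75911 = 0.70633
θ = 2·atan2(ρ, z) = 2·atan2(0.26809, 0.829) = 0.62555 rad
ℓ = θ/κ = 0.62555/0.70633 = 0.88564

0.7063 271.50 0.8856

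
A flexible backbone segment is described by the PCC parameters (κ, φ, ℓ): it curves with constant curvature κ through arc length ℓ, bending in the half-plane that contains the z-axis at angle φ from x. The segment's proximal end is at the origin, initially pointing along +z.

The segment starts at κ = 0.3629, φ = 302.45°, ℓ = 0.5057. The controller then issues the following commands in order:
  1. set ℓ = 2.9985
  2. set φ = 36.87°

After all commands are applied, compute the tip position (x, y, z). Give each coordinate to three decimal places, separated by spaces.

1.181 0.886 2.441

initial: κ=0.3629, φ=302.45°, ℓ=0.5057
cmd 1: set ℓ=2.9985 → (κ,φ,ℓ)=(0.3629,302.45°,2.9985) → tip=(0.7923,-1.2461,2.4408)
cmd 2: set φ=36.87° → (κ,φ,ℓ)=(0.3629,36.87°,2.9985) → tip=(1.1813,0.8860,2.4408)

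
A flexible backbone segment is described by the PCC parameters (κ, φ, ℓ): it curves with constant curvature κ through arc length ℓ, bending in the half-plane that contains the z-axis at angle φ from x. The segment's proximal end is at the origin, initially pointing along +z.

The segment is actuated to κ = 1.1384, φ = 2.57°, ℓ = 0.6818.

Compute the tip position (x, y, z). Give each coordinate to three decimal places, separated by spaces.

0.251 0.011 0.615

θ = κ·ℓ = 1.1384 × 0.6818 = 0.77616 rad
ρ = (1 − cos θ)/κ = (1 − 0.71361)/1.1384 = 0.25157
z = sin θ / κ = 0.70055/1.1384 = 0.61538
x = ρ cos φ = 0.25157 × cos(2.57°) = 0.25132
y = ρ sin φ = 0.25157 × sin(2.57°) = 0.01128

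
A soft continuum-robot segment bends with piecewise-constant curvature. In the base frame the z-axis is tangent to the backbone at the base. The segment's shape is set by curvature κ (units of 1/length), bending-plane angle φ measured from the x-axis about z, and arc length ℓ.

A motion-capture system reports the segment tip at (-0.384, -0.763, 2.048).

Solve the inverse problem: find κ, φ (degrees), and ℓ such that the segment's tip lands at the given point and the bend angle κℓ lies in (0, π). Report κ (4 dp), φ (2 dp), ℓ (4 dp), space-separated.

ρ = √(x²+y²) = √(-0.384² + -0.763²) = 0.85418
φ = atan2(y, x) mod 360° = atan2(-0.763, -0.384) = 243.2850°
|p|² = ρ² + z² = 0.85418² + 2.048² = 4.92393
κ = 2ρ / |p|² = 2×0.85418 / 4.92393 = 0.34695
θ = 2·atan2(ρ, z) = 2·atan2(0.85418, 2.048) = 0.79029 rad
ℓ = θ/κ = 0.79029/0.34695 = 2.27781

0.3470 243.28 2.2778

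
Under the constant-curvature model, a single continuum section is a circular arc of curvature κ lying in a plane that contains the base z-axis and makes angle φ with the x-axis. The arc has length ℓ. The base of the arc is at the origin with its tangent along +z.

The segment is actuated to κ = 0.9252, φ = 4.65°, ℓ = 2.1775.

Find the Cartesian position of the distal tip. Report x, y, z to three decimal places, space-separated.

θ = κ·ℓ = 0.9252 × 2.1775 = 2.01462 rad
ρ = (1 − cos θ)/κ = (1 − -0.42940)/0.9252 = 1.54496
z = sin θ / κ = 0.90312/0.9252 = 0.97613
x = ρ cos φ = 1.54496 × cos(4.65°) = 1.53988
y = ρ sin φ = 1.54496 × sin(4.65°) = 0.12525

1.540 0.125 0.976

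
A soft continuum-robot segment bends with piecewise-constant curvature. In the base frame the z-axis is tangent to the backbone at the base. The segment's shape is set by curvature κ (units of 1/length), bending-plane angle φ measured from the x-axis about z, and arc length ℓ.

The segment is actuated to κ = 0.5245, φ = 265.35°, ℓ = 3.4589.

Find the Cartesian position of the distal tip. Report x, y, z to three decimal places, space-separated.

θ = κ·ℓ = 0.5245 × 3.4589 = 1.81419 rad
ρ = (1 − cos θ)/κ = (1 − -0.24100)/0.5245 = 2.36606
z = sin θ / κ = 0.97052/0.5245 = 1.85038
x = ρ cos φ = 2.36606 × cos(265.35°) = -0.19181
y = ρ sin φ = 2.36606 × sin(265.35°) = -2.35828

-0.192 -2.358 1.850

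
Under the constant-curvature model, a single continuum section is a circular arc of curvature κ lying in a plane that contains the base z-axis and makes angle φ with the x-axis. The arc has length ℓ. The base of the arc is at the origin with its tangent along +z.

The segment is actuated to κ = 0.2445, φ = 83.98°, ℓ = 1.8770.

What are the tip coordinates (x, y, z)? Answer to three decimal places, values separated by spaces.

θ = κ·ℓ = 0.2445 × 1.8770 = 0.45893 rad
ρ = (1 − cos θ)/κ = (1 − 0.89653)/0.2445 = 0.42320
z = sin θ / κ = 0.44299/0.2445 = 1.81180
x = ρ cos φ = 0.42320 × cos(83.98°) = 0.04438
y = ρ sin φ = 0.42320 × sin(83.98°) = 0.42086

0.044 0.421 1.812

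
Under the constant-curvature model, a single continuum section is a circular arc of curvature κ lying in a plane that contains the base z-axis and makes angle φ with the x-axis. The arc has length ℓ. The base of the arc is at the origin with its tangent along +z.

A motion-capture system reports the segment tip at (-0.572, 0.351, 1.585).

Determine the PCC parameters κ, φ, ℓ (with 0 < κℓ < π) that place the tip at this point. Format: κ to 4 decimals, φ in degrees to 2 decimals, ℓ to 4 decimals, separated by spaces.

ρ = √(x²+y²) = √(-0.572² + 0.351²) = 0.67111
φ = atan2(y, x) mod 360° = atan2(0.351, -0.572) = 148.4652°
|p|² = ρ² + z² = 0.67111² + 1.585² = 2.96261
κ = 2ρ / |p|² = 2×0.67111 / 2.96261 = 0.45305
θ = 2·atan2(ρ, z) = 2·atan2(0.67111, 1.585) = 0.80105 rad
ℓ = θ/κ = 0.80105/0.45305 = 1.76812

0.4531 148.47 1.7681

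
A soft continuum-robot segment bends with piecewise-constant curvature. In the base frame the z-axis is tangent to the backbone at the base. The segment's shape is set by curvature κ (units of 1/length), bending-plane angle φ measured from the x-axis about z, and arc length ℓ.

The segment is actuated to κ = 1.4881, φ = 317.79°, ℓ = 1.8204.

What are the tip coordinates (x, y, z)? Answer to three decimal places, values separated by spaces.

θ = κ·ℓ = 1.4881 × 1.8204 = 2.70894 rad
ρ = (1 − cos θ)/κ = (1 − -0.90786)/1.4881 = 1.28207
z = sin θ / κ = 0.41928/1.4881 = 0.28176
x = ρ cos φ = 1.28207 × cos(317.79°) = 0.94962
y = ρ sin φ = 1.28207 × sin(317.79°) = -0.86136

0.950 -0.861 0.282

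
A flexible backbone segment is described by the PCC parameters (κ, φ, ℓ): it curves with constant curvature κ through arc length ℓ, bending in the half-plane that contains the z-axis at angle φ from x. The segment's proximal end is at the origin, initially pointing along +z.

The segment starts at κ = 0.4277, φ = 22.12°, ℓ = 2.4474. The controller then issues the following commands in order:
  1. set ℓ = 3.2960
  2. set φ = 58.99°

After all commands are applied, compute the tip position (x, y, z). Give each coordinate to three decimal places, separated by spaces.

1.011 1.682 2.308

initial: κ=0.4277, φ=22.12°, ℓ=2.4474
cmd 1: set ℓ=3.2960 → (κ,φ,ℓ)=(0.4277,22.12°,3.2960) → tip=(1.8186,0.7392,2.3078)
cmd 2: set φ=58.99° → (κ,φ,ℓ)=(0.4277,58.99°,3.2960) → tip=(1.0113,1.6825,2.3078)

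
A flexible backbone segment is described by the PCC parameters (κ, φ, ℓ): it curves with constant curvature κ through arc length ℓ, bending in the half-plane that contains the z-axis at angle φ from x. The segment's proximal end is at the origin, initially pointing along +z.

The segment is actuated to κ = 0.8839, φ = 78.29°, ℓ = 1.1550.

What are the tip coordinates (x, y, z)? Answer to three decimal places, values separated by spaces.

θ = κ·ℓ = 0.8839 × 1.1550 = 1.02090 rad
ρ = (1 − cos θ)/κ = (1 − 0.52260)/0.8839 = 0.54011
z = sin θ / κ = 0.85258/0.8839 = 0.96457
x = ρ cos φ = 0.54011 × cos(78.29°) = 0.10962
y = ρ sin φ = 0.54011 × sin(78.29°) = 0.52887

0.110 0.529 0.965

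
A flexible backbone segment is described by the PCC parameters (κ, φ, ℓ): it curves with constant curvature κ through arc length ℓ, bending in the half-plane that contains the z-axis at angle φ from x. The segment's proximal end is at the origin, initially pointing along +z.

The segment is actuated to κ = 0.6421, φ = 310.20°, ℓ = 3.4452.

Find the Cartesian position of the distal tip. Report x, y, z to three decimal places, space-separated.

1.607 -1.901 1.248

θ = κ·ℓ = 0.6421 × 3.4452 = 2.21216 rad
ρ = (1 − cos θ)/κ = (1 − -0.59829)/0.6421 = 2.48916
z = sin θ / κ = 0.80128/0.6421 = 1.24790
x = ρ cos φ = 2.48916 × cos(310.20°) = 1.60665
y = ρ sin φ = 2.48916 × sin(310.20°) = -1.90121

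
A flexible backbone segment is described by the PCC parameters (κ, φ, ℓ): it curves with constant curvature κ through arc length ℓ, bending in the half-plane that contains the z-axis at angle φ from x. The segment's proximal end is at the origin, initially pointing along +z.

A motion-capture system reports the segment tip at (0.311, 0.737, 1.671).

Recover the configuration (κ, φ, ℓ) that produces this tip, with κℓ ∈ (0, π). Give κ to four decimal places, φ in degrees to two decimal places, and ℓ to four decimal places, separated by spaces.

0.4661 67.12 1.9156

ρ = √(x²+y²) = √(0.311² + 0.737²) = 0.79993
φ = atan2(y, x) mod 360° = atan2(0.737, 0.311) = 67.1212°
|p|² = ρ² + z² = 0.79993² + 1.671² = 3.43213
κ = 2ρ / |p|² = 2×0.79993 / 3.43213 = 0.46614
θ = 2·atan2(ρ, z) = 2·atan2(0.79993, 1.671) = 0.89295 rad
ℓ = θ/κ = 0.89295/0.46614 = 1.91561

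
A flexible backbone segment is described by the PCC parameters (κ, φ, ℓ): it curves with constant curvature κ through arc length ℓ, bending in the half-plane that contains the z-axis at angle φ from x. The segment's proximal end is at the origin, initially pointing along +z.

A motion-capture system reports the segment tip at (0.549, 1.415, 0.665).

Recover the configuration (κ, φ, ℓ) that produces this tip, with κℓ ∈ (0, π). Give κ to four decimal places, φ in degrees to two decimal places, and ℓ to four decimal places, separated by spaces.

ρ = √(x²+y²) = √(0.549² + 1.415²) = 1.51777
φ = atan2(y, x) mod 360° = atan2(1.415, 0.549) = 68.7945°
|p|² = ρ² + z² = 1.51777² + 0.665² = 2.74585
κ = 2ρ / |p|² = 2×1.51777 / 2.74585 = 1.10550
θ = 2·atan2(ρ, z) = 2·atan2(1.51777, 0.665) = 2.31569 rad
ℓ = θ/κ = 2.31569/1.10550 = 2.09470

1.1055 68.79 2.0947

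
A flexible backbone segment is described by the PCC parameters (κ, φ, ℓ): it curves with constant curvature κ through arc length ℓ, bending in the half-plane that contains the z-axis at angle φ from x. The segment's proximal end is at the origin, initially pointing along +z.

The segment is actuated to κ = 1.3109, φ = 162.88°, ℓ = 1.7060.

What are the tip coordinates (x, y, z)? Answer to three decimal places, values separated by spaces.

-1.179 0.363 0.600

θ = κ·ℓ = 1.3109 × 1.7060 = 2.23640 rad
ρ = (1 − cos θ)/κ = (1 − -0.61753)/1.3109 = 1.23391
z = sin θ / κ = 0.78655/1.3109 = 0.60001
x = ρ cos φ = 1.23391 × cos(162.88°) = -1.17923
y = ρ sin φ = 1.23391 × sin(162.88°) = 0.36323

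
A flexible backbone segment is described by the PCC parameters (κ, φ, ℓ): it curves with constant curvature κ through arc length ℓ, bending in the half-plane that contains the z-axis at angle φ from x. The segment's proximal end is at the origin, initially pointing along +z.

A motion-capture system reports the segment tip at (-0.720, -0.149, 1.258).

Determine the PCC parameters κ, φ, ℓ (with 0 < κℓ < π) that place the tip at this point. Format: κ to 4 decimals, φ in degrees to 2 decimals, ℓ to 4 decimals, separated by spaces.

0.6926 191.69 1.5273

ρ = √(x²+y²) = √(-0.720² + -0.149²) = 0.73526
φ = atan2(y, x) mod 360° = atan2(-0.149, -0.720) = 191.6920°
|p|² = ρ² + z² = 0.73526² + 1.258² = 2.12317
κ = 2ρ / |p|² = 2×0.73526 / 2.12317 = 0.69260
θ = 2·atan2(ρ, z) = 2·atan2(0.73526, 1.258) = 1.05784 rad
ℓ = θ/κ = 1.05784/0.69260 = 1.52733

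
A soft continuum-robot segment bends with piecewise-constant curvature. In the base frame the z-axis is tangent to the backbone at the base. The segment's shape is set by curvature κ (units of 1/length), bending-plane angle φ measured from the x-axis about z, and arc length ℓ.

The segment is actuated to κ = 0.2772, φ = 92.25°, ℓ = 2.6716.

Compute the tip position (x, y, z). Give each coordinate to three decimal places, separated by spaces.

θ = κ·ℓ = 0.2772 × 2.6716 = 0.74057 rad
ρ = (1 − cos θ)/κ = (1 − 0.73809)/0.2772 = 0.94486
z = sin θ / κ = 0.67471/0.2772 = 2.43401
x = ρ cos φ = 0.94486 × cos(92.25°) = -0.03709
y = ρ sin φ = 0.94486 × sin(92.25°) = 0.94413

-0.037 0.944 2.434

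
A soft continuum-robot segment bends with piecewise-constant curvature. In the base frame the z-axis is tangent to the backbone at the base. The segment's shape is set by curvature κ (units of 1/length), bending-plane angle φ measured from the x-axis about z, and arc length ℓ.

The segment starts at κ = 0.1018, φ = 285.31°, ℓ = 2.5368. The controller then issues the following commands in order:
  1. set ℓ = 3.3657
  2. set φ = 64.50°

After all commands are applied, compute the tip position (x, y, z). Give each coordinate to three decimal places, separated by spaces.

0.246 0.515 3.300

initial: κ=0.1018, φ=285.31°, ℓ=2.5368
cmd 1: set ℓ=3.3657 → (κ,φ,ℓ)=(0.1018,285.31°,3.3657) → tip=(0.1508,-0.5507,3.3002)
cmd 2: set φ=64.50° → (κ,φ,ℓ)=(0.1018,64.50°,3.3657) → tip=(0.2458,0.5154,3.3002)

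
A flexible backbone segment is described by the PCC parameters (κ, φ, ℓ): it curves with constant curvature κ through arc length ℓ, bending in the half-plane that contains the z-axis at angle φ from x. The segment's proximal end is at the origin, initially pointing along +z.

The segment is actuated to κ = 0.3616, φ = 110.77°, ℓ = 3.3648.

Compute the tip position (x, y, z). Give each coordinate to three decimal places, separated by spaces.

-0.641 1.689 2.594

θ = κ·ℓ = 0.3616 × 3.3648 = 1.21671 rad
ρ = (1 − cos θ)/κ = (1 − 0.34673)/0.3616 = 1.80660
z = sin θ / κ = 0.93796/0.3616 = 2.59393
x = ρ cos φ = 1.80660 × cos(110.77°) = -0.64065
y = ρ sin φ = 1.80660 × sin(110.77°) = 1.68920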